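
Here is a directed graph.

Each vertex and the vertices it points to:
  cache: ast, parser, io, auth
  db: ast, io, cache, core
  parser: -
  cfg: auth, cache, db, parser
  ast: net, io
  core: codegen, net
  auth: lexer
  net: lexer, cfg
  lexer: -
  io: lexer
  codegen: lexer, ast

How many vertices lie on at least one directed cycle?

7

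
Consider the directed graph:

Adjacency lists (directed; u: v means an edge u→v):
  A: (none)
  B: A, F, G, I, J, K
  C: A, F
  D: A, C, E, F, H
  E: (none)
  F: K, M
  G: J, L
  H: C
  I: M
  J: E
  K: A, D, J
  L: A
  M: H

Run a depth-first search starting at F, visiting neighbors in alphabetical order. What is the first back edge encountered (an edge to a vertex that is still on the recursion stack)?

DFS from F (visiting neighbors in alphabetical order); mark gray on enter, black on exit:
F gray
  K gray
    A gray
    A black
    D gray
      D→A: A black — skip
      C gray
        C→A: A black — skip
        C→F: F is gray → back edge
First back edge: C → F.

C->F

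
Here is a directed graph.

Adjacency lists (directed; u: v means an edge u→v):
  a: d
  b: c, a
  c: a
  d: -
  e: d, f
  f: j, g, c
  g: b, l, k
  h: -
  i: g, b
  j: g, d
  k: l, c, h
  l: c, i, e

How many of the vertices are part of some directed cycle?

A vertex is on a directed cycle iff it belongs to a strongly connected component of size ≥ 2 (or has a self-loop).
The vertices on cycles are {e, f, g, i, j, k, l} — 7 in total.

7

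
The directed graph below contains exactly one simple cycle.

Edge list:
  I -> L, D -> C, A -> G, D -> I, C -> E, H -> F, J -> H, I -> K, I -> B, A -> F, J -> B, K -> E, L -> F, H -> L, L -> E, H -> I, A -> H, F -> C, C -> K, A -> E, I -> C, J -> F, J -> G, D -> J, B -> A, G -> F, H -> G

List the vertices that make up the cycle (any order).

A, B, H, I

DFS with gray/black marking from I:
I gray
  C gray
    E gray
    E black
    K gray
      K→E: E black — skip
    K black
  C black
  I→K: K black — skip
  L gray
    F gray
      F→C: C black — skip
    F black
    L→E: E black — skip
  L black
  B gray
    A gray
      H gray
        H→L: L black — skip
        H→I: I is gray → back edge
Back edge closes the cycle I → B → A → H → I; its vertices are {A, B, H, I}.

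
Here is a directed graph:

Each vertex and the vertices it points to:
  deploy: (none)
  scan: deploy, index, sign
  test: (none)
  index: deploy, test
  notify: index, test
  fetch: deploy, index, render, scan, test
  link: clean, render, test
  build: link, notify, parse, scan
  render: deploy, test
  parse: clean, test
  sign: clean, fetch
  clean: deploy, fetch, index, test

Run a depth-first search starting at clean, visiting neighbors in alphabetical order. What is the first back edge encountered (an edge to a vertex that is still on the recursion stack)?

sign->clean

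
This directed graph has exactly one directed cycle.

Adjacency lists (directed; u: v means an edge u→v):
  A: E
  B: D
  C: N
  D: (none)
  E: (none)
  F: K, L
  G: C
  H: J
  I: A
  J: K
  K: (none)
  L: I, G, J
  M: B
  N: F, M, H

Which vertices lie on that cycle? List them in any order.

DFS with gray/black marking from N:
N gray
  F gray
    K gray
    K black
    L gray
      I gray
        A gray
          E gray
          E black
        A black
      I black
      G gray
        C gray
          C→N: N is gray → back edge
Back edge closes the cycle N → F → L → G → C → N; its vertices are {C, F, G, L, N}.

C, F, G, L, N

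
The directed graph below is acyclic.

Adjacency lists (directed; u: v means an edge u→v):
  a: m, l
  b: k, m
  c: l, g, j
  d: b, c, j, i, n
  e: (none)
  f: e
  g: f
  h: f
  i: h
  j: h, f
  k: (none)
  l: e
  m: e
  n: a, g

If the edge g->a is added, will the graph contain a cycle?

Adding g→a creates a cycle iff a can already reach g.
Explore from a: no path reaches g. The graph stays acyclic.

No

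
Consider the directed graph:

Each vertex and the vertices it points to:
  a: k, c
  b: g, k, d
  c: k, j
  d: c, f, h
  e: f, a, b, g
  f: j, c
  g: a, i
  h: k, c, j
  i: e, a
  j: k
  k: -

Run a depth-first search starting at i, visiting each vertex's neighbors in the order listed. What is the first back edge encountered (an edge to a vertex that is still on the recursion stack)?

DFS from i (visiting each vertex's neighbors in the order listed); mark gray on enter, black on exit:
i gray
  e gray
    f gray
      j gray
        k gray
        k black
      j black
      c gray
        c→k: k black — skip
        c→j: j black — skip
      c black
    f black
    a gray
      a→k: k black — skip
      a→c: c black — skip
    a black
    b gray
      g gray
        g→a: a black — skip
        g→i: i is gray → back edge
First back edge: g → i.

g->i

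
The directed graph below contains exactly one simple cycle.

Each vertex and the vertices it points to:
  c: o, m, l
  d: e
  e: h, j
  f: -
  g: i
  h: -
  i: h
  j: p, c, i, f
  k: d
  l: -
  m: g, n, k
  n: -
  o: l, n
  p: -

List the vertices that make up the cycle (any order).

c, d, e, j, k, m

DFS with gray/black marking from j:
j gray
  p gray
  p black
  c gray
    o gray
      l gray
      l black
      n gray
      n black
    o black
    m gray
      g gray
        i gray
          h gray
          h black
        i black
      g black
      m→n: n black — skip
      k gray
        d gray
          e gray
            e→h: h black — skip
            e→j: j is gray → back edge
Back edge closes the cycle j → c → m → k → d → e → j; its vertices are {c, d, e, j, k, m}.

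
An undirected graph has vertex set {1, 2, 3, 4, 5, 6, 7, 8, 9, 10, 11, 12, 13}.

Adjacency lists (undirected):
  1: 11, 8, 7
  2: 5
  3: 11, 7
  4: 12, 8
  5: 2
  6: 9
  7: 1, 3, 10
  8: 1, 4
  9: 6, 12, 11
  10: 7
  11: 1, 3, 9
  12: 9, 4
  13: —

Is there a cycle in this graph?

DFS, tracking each vertex's parent; an edge to a visited non-parent vertex closes a cycle.
Start from 9:
visit 9 (parent –)
  visit 6 (parent 9)
    6–9: parent, skip
  visit 12 (parent 9)
    12–9: parent, skip
    visit 4 (parent 12)
      4–12: parent, skip
      visit 8 (parent 4)
        visit 1 (parent 8)
          visit 11 (parent 1)
            11–1: parent, skip
            visit 3 (parent 11)
              3–11: parent, skip
              visit 7 (parent 3)
                7–1: 1 visited and ≠ parent → cycle
Cycle: 1 – 11 – 3 – 7 – 1.

Yes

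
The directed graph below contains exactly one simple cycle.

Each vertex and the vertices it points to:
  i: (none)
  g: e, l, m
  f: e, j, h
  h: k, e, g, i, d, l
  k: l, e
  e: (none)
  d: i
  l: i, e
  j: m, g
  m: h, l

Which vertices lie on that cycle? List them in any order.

g, h, m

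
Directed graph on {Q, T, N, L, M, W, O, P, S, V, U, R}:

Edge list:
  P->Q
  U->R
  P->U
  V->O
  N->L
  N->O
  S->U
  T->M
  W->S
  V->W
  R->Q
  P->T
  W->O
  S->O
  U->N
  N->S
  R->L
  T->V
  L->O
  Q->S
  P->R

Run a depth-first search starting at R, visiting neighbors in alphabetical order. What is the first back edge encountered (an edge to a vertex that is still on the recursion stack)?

N->S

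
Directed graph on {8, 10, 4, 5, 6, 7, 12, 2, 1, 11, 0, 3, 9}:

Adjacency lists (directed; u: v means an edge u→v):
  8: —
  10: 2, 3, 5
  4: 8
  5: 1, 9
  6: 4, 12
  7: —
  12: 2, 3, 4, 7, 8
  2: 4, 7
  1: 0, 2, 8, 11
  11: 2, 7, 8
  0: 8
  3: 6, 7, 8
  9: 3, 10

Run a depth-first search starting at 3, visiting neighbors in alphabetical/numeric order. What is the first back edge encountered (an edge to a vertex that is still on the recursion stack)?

12->3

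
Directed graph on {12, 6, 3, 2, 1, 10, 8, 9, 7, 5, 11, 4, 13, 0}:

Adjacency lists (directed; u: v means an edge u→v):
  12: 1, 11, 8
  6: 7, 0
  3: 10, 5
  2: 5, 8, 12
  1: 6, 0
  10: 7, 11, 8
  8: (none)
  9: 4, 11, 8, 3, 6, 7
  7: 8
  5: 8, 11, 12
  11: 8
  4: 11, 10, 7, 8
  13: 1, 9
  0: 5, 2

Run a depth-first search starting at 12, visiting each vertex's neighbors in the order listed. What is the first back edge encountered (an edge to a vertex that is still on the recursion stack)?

5→12

DFS from 12 (visiting each vertex's neighbors in the order listed); mark gray on enter, black on exit:
12 gray
  1 gray
    6 gray
      7 gray
        8 gray
        8 black
      7 black
      0 gray
        5 gray
          5→8: 8 black — skip
          11 gray
            11→8: 8 black — skip
          11 black
          5→12: 12 is gray → back edge
First back edge: 5 → 12.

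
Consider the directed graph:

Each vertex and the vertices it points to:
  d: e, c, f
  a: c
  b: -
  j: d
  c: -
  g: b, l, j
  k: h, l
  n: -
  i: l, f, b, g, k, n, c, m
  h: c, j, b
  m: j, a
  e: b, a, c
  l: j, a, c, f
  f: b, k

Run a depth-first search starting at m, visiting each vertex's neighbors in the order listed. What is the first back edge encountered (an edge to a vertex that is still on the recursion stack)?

h→j

DFS from m (visiting each vertex's neighbors in the order listed); mark gray on enter, black on exit:
m gray
  j gray
    d gray
      e gray
        b gray
        b black
        a gray
          c gray
          c black
        a black
        e→c: c black — skip
      e black
      d→c: c black — skip
      f gray
        f→b: b black — skip
        k gray
          h gray
            h→c: c black — skip
            h→j: j is gray → back edge
First back edge: h → j.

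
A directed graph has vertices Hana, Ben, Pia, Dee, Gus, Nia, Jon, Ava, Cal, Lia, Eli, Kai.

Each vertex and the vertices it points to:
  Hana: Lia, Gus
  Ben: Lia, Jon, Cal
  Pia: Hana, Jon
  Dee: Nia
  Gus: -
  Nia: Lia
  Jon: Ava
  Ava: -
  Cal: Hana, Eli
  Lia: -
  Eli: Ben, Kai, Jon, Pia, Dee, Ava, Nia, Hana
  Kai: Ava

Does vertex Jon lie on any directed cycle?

Jon lies on a cycle iff there is a path from Jon back to itself.
Exploring from Jon, it never reaches itself; equivalently, its strongly connected component is a singleton.

No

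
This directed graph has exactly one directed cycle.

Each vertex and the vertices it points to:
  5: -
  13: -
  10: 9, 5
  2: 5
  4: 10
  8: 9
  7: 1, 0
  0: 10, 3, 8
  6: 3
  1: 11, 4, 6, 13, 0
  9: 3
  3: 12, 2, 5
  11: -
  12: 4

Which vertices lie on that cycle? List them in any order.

3, 4, 9, 10, 12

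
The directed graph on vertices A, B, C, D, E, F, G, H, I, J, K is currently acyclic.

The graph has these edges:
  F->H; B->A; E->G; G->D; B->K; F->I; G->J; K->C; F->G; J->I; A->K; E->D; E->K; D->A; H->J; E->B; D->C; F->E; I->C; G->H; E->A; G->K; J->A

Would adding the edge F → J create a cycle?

Adding F→J creates a cycle iff J can already reach F.
Explore from J: no path reaches F. The graph stays acyclic.

No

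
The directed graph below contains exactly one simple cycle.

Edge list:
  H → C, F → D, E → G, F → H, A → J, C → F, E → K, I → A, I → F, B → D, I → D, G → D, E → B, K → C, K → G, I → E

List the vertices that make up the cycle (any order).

C, F, H

DFS with gray/black marking from F:
F gray
  H gray
    C gray
      C→F: F is gray → back edge
Back edge closes the cycle F → H → C → F; its vertices are {C, F, H}.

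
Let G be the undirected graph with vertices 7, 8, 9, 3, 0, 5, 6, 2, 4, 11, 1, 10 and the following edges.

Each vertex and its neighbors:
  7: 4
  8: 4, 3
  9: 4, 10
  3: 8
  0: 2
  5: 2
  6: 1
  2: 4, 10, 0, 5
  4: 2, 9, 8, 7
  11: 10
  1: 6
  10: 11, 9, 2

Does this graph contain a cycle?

Yes

DFS, tracking each vertex's parent; an edge to a visited non-parent vertex closes a cycle.
Start from 1:
visit 1 (parent –)
  visit 6 (parent 1)
    6–1: parent, skip
visit 7 (parent –)
  visit 4 (parent 7)
    visit 2 (parent 4)
      2–4: parent, skip
      visit 10 (parent 2)
        visit 11 (parent 10)
          11–10: parent, skip
        visit 9 (parent 10)
          9–4: 4 visited and ≠ parent → cycle
Cycle: 4 – 2 – 10 – 9 – 4.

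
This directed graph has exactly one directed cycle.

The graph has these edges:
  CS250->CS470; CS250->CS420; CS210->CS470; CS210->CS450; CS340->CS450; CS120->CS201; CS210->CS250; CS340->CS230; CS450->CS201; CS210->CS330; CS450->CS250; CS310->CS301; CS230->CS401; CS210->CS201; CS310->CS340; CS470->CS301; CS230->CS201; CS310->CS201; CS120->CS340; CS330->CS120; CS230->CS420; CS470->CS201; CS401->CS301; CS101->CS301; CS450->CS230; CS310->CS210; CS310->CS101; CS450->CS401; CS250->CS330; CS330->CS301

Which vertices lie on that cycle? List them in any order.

DFS with gray/black marking from CS340:
CS340 gray
  CS450 gray
    CS250 gray
      CS420 gray
      CS420 black
      CS470 gray
        CS301 gray
        CS301 black
        CS201 gray
        CS201 black
      CS470 black
      CS330 gray
        CS330→CS301: CS301 black — skip
        CS120 gray
          CS120→CS340: CS340 is gray → back edge
Back edge closes the cycle CS340 → CS450 → CS250 → CS330 → CS120 → CS340; its vertices are {CS120, CS250, CS330, CS340, CS450}.

CS120, CS250, CS330, CS340, CS450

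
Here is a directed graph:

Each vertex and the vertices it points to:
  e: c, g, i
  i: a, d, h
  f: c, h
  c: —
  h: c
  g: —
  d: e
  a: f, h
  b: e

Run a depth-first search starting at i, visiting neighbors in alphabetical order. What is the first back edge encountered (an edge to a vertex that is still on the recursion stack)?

e->i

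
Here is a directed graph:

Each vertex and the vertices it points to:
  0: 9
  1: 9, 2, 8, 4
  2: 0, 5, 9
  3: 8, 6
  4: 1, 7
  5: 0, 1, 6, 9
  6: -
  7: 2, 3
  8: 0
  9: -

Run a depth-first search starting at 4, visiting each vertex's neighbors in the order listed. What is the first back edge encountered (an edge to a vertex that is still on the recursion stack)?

5->1

DFS from 4 (visiting each vertex's neighbors in the order listed); mark gray on enter, black on exit:
4 gray
  1 gray
    9 gray
    9 black
    2 gray
      0 gray
        0→9: 9 black — skip
      0 black
      5 gray
        5→0: 0 black — skip
        5→1: 1 is gray → back edge
First back edge: 5 → 1.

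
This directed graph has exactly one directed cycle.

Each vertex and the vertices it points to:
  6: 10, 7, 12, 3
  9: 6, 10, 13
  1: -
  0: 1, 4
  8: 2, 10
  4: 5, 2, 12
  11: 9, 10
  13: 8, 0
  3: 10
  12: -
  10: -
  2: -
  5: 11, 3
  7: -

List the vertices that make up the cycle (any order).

0, 4, 5, 9, 11, 13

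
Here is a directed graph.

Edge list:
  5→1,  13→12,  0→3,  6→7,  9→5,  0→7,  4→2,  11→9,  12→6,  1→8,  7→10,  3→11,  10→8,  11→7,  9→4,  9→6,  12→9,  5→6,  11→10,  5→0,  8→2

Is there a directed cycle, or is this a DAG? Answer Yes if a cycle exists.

Yes

DFS with white/gray/black marking, starting from 11:
11 gray
  10 gray
    8 gray
      2 gray
      2 black
    8 black
  10 black
  7 gray
    7→10: 10 black — skip
  7 black
  9 gray
    5 gray
      0 gray
        3 gray
          3→11: 11 is gray → back edge
Back edge found, so a cycle exists: 11 → 9 → 5 → 0 → 3 → 11.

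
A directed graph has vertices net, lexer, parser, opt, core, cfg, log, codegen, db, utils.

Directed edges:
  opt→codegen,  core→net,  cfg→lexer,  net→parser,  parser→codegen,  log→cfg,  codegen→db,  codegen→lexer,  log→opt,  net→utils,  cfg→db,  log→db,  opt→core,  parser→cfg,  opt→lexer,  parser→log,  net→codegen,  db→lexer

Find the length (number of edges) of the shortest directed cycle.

5

For each vertex v, BFS finds the shortest path from v back to v.
The shortest such closed walk is core → net → parser → log → opt → core, length 5.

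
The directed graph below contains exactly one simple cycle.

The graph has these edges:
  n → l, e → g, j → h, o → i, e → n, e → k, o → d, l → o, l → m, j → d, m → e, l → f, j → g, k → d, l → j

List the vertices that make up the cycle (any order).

DFS with gray/black marking from l:
l gray
  j gray
    h gray
    h black
    d gray
    d black
    g gray
    g black
  j black
  m gray
    e gray
      k gray
        k→d: d black — skip
      k black
      n gray
        n→l: l is gray → back edge
Back edge closes the cycle l → m → e → n → l; its vertices are {e, l, m, n}.

e, l, m, n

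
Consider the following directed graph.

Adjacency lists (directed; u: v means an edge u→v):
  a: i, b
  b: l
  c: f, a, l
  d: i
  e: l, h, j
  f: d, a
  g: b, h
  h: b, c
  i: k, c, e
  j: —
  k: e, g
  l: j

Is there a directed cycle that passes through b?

No

b lies on a cycle iff there is a path from b back to itself.
Exploring from b, it never reaches itself; equivalently, its strongly connected component is a singleton.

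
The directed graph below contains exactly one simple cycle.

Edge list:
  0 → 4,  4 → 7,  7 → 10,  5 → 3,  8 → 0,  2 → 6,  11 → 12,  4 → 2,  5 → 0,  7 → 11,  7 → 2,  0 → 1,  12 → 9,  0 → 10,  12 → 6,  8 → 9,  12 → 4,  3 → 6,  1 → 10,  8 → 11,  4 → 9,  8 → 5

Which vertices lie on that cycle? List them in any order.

DFS with gray/black marking from 11:
11 gray
  12 gray
    9 gray
    9 black
    4 gray
      4→9: 9 black — skip
      7 gray
        10 gray
        10 black
        2 gray
          6 gray
          6 black
        2 black
        7→11: 11 is gray → back edge
Back edge closes the cycle 11 → 12 → 4 → 7 → 11; its vertices are {4, 7, 11, 12}.

4, 7, 11, 12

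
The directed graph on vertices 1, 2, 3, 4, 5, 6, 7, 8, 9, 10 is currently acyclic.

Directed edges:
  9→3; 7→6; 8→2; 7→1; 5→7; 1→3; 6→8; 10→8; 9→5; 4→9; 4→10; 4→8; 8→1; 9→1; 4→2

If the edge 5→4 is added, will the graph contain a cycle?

Adding 5→4 creates a cycle iff 4 can already reach 5.
Path from 4: 4 → 9 → 5.
So 4 → … → 5 → 4 is a cycle.

Yes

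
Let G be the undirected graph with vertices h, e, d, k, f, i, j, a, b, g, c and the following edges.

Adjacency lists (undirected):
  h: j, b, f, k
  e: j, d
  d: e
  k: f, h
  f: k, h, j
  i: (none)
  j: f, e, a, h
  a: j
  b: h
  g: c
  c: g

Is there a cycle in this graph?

Yes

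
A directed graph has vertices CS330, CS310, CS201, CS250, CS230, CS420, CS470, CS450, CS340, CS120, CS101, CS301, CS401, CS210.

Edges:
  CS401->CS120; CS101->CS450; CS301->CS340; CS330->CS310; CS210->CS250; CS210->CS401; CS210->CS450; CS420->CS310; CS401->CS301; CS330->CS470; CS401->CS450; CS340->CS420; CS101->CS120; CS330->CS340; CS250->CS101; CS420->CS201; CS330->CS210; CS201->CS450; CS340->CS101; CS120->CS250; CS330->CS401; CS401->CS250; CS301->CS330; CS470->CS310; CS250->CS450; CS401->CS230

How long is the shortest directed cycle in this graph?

For each vertex v, BFS finds the shortest path from v back to v.
The shortest such closed walk is CS330 → CS401 → CS301 → CS330, length 3.

3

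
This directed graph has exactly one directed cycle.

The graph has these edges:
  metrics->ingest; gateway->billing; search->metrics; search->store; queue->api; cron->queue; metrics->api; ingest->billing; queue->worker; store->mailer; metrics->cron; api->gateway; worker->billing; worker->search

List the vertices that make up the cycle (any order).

cron, queue, search, worker, metrics

DFS with gray/black marking from metrics:
metrics gray
  cron gray
    queue gray
      worker gray
        billing gray
        billing black
        search gray
          search→metrics: metrics is gray → back edge
Back edge closes the cycle metrics → cron → queue → worker → search → metrics; its vertices are {cron, queue, search, worker, metrics}.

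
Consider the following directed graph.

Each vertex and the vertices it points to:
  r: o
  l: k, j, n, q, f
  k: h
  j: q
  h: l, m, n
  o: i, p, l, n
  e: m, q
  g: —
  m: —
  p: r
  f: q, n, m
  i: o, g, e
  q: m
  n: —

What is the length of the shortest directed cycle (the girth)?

For each vertex v, BFS finds the shortest path from v back to v.
The shortest such closed walk is o → i → o, length 2.

2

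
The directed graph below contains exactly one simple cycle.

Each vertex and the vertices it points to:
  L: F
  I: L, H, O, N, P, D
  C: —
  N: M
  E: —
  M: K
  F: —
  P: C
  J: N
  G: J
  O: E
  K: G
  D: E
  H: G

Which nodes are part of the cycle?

G, J, K, M, N

DFS with gray/black marking from N:
N gray
  M gray
    K gray
      G gray
        J gray
          J→N: N is gray → back edge
Back edge closes the cycle N → M → K → G → J → N; its vertices are {G, J, K, M, N}.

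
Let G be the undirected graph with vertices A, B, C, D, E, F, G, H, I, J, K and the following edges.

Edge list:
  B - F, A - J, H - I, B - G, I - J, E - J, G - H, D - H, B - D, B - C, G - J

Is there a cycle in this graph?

Yes

DFS, tracking each vertex's parent; an edge to a visited non-parent vertex closes a cycle.
Start from C:
visit C (parent –)
  visit B (parent C)
    visit G (parent B)
      visit H (parent G)
        visit D (parent H)
          D–H: parent, skip
          D–B: B visited and ≠ parent → cycle
Cycle: B – G – H – D – B.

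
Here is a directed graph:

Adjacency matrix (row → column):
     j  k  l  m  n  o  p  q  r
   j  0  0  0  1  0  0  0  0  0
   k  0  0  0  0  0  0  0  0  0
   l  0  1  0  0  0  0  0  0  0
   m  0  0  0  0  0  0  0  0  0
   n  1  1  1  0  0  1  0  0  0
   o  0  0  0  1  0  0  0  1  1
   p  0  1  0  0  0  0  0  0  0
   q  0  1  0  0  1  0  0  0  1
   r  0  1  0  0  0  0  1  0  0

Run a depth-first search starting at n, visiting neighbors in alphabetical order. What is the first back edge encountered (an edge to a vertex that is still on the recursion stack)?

q->n

DFS from n (visiting neighbors in alphabetical order); mark gray on enter, black on exit:
n gray
  j gray
    m gray
    m black
  j black
  k gray
  k black
  l gray
    l→k: k black — skip
  l black
  o gray
    o→m: m black — skip
    q gray
      q→k: k black — skip
      q→n: n is gray → back edge
First back edge: q → n.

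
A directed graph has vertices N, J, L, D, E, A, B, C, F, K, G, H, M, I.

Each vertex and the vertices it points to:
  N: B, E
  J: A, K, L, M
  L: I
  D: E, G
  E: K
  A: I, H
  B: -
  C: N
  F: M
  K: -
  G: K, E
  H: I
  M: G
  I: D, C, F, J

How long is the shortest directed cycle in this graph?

For each vertex v, BFS finds the shortest path from v back to v.
The shortest such closed walk is I → J → A → I, length 3.

3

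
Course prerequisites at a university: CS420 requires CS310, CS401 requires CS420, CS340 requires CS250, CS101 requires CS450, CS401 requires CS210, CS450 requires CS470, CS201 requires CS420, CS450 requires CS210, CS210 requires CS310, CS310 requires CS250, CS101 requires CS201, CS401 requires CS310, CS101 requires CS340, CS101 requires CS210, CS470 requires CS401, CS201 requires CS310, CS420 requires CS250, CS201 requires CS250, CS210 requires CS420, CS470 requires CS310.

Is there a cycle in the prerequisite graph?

No

DFS with white/gray/black marking, starting from CS401:
CS401 gray
  CS420 gray
    CS310 gray
      CS250 gray
      CS250 black
    CS310 black
    CS420→CS250: CS250 black — skip
  CS420 black
  CS401→CS310: CS310 black — skip
  CS210 gray
    CS210→CS310: CS310 black — skip
    CS210→CS420: CS420 black — skip
  CS210 black
CS401 black
CS101 gray
  CS340 gray
    CS340→CS250: CS250 black — skip
  CS340 black
  CS450 gray
    CS450→CS210: CS210 black — skip
    CS470 gray
      CS470→CS401: CS401 black — skip
      CS470→CS310: CS310 black — skip
    CS470 black
  CS450 black
  CS101→CS210: CS210 black — skip
  CS201 gray
    CS201→CS420: CS420 black — skip
    CS201→CS310: CS310 black — skip
    CS201→CS250: CS250 black — skip
  CS201 black
CS101 black
Every edge goes to a white or black vertex — no back edge, so the graph is acyclic.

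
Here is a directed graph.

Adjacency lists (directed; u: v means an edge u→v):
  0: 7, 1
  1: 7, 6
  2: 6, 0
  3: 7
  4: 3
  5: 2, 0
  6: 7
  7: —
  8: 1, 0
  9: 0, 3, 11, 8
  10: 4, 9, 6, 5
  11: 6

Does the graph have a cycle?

No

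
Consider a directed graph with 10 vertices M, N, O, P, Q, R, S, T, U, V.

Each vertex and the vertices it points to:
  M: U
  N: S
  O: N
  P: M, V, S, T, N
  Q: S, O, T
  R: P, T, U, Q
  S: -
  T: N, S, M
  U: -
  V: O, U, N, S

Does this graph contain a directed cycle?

No

DFS with white/gray/black marking, starting from V:
V gray
  O gray
    N gray
      S gray
      S black
    N black
  O black
  U gray
  U black
  V→N: N black — skip
  V→S: S black — skip
V black
M gray
  M→U: U black — skip
M black
P gray
  P→M: M black — skip
  P→V: V black — skip
  P→S: S black — skip
  T gray
    T→N: N black — skip
    T→S: S black — skip
    T→M: M black — skip
  T black
  P→N: N black — skip
P black
Q gray
  Q→S: S black — skip
  Q→O: O black — skip
  Q→T: T black — skip
Q black
R gray
  R→P: P black — skip
  R→T: T black — skip
  R→U: U black — skip
  R→Q: Q black — skip
R black
Every edge goes to a white or black vertex — no back edge, so the graph is acyclic.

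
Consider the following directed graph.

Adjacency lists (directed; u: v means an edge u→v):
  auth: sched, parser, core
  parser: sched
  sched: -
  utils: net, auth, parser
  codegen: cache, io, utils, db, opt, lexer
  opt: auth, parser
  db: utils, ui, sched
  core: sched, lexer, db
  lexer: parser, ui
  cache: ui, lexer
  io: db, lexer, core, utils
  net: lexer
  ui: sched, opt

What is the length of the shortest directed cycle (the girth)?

4

For each vertex v, BFS finds the shortest path from v back to v.
The shortest such closed walk is db → utils → auth → core → db, length 4.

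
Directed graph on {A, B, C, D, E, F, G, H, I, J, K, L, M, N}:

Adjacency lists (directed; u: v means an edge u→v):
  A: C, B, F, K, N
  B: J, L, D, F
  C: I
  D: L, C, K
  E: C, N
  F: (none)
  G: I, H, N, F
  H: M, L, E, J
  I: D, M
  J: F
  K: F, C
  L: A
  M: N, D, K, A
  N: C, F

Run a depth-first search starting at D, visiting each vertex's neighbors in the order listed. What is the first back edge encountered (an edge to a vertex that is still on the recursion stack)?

I->D

DFS from D (visiting each vertex's neighbors in the order listed); mark gray on enter, black on exit:
D gray
  L gray
    A gray
      C gray
        I gray
          I→D: D is gray → back edge
First back edge: I → D.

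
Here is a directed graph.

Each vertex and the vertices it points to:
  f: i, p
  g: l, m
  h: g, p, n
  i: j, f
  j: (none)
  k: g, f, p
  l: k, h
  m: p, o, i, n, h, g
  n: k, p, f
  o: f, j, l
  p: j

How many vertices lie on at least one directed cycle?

9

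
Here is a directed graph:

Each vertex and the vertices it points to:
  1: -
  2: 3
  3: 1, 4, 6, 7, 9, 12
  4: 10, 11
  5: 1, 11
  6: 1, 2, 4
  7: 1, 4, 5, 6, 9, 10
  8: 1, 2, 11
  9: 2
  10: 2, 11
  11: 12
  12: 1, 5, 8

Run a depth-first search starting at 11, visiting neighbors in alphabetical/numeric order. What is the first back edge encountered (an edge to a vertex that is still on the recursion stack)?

DFS from 11 (visiting neighbors in alphabetical/numeric order); mark gray on enter, black on exit:
11 gray
  12 gray
    1 gray
    1 black
    5 gray
      5→1: 1 black — skip
      5→11: 11 is gray → back edge
First back edge: 5 → 11.

5->11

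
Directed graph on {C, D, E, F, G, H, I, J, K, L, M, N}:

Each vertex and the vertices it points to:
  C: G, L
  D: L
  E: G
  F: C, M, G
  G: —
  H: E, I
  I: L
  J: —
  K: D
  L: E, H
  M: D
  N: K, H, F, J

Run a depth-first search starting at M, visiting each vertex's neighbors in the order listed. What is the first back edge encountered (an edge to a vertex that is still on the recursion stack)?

I→L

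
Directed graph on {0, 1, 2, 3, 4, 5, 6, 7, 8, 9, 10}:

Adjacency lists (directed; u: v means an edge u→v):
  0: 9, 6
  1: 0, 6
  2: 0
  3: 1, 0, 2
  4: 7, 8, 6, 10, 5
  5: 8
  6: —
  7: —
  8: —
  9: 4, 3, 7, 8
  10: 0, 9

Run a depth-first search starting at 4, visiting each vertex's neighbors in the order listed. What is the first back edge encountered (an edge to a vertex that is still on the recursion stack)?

DFS from 4 (visiting each vertex's neighbors in the order listed); mark gray on enter, black on exit:
4 gray
  7 gray
  7 black
  8 gray
  8 black
  6 gray
  6 black
  10 gray
    0 gray
      9 gray
        9→4: 4 is gray → back edge
First back edge: 9 → 4.

9→4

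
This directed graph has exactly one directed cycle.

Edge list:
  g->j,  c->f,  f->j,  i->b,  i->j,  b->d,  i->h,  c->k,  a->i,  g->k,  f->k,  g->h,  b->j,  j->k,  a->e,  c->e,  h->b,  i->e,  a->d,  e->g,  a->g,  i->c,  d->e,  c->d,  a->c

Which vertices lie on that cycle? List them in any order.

DFS with gray/black marking from h:
h gray
  b gray
    d gray
      e gray
        g gray
          g→h: h is gray → back edge
Back edge closes the cycle h → b → d → e → g → h; its vertices are {b, d, e, g, h}.

b, d, e, g, h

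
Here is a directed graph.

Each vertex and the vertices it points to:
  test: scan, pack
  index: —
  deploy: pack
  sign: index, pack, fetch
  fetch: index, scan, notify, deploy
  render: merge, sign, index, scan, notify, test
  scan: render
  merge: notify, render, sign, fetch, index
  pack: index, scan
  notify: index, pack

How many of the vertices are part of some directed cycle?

9

A vertex is on a directed cycle iff it belongs to a strongly connected component of size ≥ 2 (or has a self-loop).
The vertices on cycles are {pack, scan, sign, test, fetch, merge, deploy, notify, render} — 9 in total.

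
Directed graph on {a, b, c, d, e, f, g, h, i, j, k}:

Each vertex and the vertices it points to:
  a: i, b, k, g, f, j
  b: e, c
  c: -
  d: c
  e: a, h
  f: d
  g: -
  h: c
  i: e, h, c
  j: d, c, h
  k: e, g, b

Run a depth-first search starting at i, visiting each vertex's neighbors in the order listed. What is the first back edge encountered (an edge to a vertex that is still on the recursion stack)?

a→i

DFS from i (visiting each vertex's neighbors in the order listed); mark gray on enter, black on exit:
i gray
  e gray
    a gray
      a→i: i is gray → back edge
First back edge: a → i.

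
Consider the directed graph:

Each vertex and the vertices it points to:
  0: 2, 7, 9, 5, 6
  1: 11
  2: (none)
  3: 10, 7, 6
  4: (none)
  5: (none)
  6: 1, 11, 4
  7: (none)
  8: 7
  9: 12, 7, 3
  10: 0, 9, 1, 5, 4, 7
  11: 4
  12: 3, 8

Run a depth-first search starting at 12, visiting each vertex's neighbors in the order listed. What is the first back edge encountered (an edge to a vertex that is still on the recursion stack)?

9->12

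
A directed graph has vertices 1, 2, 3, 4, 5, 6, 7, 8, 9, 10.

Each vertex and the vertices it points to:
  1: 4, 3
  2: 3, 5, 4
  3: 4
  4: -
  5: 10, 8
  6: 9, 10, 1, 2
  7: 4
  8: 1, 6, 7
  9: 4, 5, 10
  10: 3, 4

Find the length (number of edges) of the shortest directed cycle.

For each vertex v, BFS finds the shortest path from v back to v.
The shortest such closed walk is 5 → 8 → 6 → 2 → 5, length 4.

4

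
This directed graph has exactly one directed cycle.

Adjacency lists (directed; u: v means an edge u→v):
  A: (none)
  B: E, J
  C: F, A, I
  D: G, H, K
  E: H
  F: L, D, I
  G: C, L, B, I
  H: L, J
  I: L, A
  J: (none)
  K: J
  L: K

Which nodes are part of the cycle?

C, D, F, G

DFS with gray/black marking from G:
G gray
  C gray
    F gray
      L gray
        K gray
          J gray
          J black
        K black
      L black
      D gray
        D→G: G is gray → back edge
Back edge closes the cycle G → C → F → D → G; its vertices are {C, D, F, G}.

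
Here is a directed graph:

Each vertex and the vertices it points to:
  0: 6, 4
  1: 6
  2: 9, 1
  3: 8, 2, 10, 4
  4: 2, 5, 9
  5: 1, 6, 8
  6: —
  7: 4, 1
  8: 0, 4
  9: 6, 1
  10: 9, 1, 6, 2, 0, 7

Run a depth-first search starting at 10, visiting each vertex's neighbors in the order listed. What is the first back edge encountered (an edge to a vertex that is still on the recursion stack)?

DFS from 10 (visiting each vertex's neighbors in the order listed); mark gray on enter, black on exit:
10 gray
  9 gray
    6 gray
    6 black
    1 gray
      1→6: 6 black — skip
    1 black
  9 black
  10→1: 1 black — skip
  10→6: 6 black — skip
  2 gray
    2→9: 9 black — skip
    2→1: 1 black — skip
  2 black
  0 gray
    0→6: 6 black — skip
    4 gray
      4→2: 2 black — skip
      5 gray
        5→1: 1 black — skip
        5→6: 6 black — skip
        8 gray
          8→0: 0 is gray → back edge
First back edge: 8 → 0.

8→0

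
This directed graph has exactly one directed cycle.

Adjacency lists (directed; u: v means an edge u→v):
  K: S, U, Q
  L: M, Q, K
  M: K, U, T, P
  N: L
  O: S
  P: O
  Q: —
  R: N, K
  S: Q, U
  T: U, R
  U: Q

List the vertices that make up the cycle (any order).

L, M, N, R, T

DFS with gray/black marking from M:
M gray
  K gray
    S gray
      Q gray
      Q black
      U gray
        U→Q: Q black — skip
      U black
    S black
    K→U: U black — skip
    K→Q: Q black — skip
  K black
  M→U: U black — skip
  T gray
    T→U: U black — skip
    R gray
      N gray
        L gray
          L→M: M is gray → back edge
Back edge closes the cycle M → T → R → N → L → M; its vertices are {L, M, N, R, T}.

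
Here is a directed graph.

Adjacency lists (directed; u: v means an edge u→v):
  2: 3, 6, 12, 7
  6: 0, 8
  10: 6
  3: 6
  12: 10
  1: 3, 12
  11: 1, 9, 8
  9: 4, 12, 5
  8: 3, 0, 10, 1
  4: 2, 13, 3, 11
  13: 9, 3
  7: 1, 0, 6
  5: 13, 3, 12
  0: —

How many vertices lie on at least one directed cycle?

11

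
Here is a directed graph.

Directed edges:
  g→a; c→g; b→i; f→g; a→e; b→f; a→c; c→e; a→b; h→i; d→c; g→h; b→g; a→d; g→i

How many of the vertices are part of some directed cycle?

6

A vertex is on a directed cycle iff it belongs to a strongly connected component of size ≥ 2 (or has a self-loop).
The vertices on cycles are {a, b, c, d, f, g} — 6 in total.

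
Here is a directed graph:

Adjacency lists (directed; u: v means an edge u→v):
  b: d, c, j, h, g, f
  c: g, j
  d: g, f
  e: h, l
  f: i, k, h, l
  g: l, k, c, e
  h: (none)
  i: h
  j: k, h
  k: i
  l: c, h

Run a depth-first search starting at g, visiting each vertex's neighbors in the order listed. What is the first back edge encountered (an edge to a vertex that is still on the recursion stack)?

DFS from g (visiting each vertex's neighbors in the order listed); mark gray on enter, black on exit:
g gray
  l gray
    c gray
      c→g: g is gray → back edge
First back edge: c → g.

c->g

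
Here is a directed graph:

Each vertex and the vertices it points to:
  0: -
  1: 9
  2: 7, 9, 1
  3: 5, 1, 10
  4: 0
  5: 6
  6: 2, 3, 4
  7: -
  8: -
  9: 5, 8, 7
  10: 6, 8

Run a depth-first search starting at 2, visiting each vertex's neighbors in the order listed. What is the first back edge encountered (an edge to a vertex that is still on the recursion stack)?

6->2

DFS from 2 (visiting each vertex's neighbors in the order listed); mark gray on enter, black on exit:
2 gray
  7 gray
  7 black
  9 gray
    5 gray
      6 gray
        6→2: 2 is gray → back edge
First back edge: 6 → 2.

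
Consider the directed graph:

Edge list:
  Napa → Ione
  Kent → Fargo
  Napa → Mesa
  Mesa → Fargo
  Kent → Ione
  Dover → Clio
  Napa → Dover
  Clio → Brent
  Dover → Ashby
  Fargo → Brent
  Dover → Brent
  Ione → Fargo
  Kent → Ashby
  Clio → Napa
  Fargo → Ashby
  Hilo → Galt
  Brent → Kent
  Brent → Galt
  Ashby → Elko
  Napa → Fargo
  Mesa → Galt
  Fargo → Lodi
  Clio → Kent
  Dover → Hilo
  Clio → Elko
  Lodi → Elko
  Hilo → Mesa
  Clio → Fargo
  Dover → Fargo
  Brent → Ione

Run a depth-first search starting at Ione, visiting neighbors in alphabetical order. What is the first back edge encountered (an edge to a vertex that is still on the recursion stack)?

Brent→Ione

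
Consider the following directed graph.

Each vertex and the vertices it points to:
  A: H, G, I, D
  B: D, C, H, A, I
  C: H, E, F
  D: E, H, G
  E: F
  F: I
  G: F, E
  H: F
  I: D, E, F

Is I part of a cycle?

Yes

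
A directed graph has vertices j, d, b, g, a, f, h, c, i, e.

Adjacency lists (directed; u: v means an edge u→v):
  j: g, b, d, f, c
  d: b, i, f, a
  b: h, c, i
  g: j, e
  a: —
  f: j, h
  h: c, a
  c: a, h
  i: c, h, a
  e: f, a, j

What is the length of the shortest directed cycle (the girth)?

For each vertex v, BFS finds the shortest path from v back to v.
The shortest such closed walk is j → f → j, length 2.

2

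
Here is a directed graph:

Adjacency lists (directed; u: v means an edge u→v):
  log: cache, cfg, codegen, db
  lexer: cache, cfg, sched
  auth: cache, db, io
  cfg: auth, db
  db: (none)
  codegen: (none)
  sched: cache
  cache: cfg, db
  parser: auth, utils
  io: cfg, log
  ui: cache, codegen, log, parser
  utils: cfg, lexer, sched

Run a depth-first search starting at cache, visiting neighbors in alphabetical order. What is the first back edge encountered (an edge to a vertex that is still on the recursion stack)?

auth->cache

DFS from cache (visiting neighbors in alphabetical order); mark gray on enter, black on exit:
cache gray
  cfg gray
    auth gray
      auth→cache: cache is gray → back edge
First back edge: auth → cache.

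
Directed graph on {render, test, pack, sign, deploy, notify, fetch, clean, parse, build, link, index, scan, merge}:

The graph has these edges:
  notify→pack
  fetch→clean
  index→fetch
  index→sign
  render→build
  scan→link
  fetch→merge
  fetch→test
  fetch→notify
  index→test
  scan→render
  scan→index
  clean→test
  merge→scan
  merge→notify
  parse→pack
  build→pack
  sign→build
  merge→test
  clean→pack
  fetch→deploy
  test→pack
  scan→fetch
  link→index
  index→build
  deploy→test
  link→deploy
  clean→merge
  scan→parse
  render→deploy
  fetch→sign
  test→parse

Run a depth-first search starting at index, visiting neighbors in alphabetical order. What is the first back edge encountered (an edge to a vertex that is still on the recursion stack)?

scan->fetch

DFS from index (visiting neighbors in alphabetical order); mark gray on enter, black on exit:
index gray
  build gray
    pack gray
    pack black
  build black
  fetch gray
    clean gray
      merge gray
        notify gray
          notify→pack: pack black — skip
        notify black
        scan gray
          scan→fetch: fetch is gray → back edge
First back edge: scan → fetch.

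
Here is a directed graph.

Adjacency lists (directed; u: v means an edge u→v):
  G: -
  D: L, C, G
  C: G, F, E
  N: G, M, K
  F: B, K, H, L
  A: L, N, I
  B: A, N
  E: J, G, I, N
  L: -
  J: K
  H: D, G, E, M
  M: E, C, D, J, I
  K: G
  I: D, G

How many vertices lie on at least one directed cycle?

10

A vertex is on a directed cycle iff it belongs to a strongly connected component of size ≥ 2 (or has a self-loop).
The vertices on cycles are {A, B, C, D, E, F, H, I, M, N} — 10 in total.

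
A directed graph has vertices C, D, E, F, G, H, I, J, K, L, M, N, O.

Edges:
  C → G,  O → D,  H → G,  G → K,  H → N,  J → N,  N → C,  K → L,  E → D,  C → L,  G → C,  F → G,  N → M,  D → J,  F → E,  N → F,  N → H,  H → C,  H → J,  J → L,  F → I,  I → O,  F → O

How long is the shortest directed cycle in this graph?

2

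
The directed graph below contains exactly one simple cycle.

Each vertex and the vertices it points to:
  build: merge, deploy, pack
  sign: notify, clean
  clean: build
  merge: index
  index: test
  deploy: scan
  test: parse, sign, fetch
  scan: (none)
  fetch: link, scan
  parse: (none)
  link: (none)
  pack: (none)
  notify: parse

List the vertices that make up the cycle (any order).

DFS with gray/black marking from index:
index gray
  test gray
    parse gray
    parse black
    sign gray
      notify gray
        notify→parse: parse black — skip
      notify black
      clean gray
        build gray
          merge gray
            merge→index: index is gray → back edge
Back edge closes the cycle index → test → sign → clean → build → merge → index; its vertices are {sign, test, build, clean, index, merge}.

sign, test, build, clean, index, merge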